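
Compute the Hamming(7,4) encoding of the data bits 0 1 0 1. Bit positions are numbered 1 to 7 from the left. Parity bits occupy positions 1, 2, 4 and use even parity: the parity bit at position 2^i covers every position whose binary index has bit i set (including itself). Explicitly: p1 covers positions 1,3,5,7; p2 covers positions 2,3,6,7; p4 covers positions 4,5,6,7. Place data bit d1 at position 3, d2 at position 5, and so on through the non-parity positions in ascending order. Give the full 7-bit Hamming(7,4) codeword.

0100101

Place data bits at non-power-of-two positions: b3=0, b5=1, b6=0, b7=1.
p1 = XOR of data positions {3,5,7} = 0⊕1⊕1 = 0
p2 = XOR of data positions {3,6,7} = 0⊕0⊕1 = 1
p4 = XOR of data positions {5,6,7} = 1⊕0⊕1 = 0
Codeword b1..b7 = 0100101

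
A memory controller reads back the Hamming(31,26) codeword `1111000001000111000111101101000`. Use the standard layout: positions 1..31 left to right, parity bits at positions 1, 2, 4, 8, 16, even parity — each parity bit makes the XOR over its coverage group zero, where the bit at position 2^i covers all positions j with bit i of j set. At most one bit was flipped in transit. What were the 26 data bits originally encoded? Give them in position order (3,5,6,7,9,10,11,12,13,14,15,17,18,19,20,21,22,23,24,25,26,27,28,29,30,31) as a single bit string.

s1: b1⊕b3⊕b5⊕b7⊕b9⊕b11⊕b13⊕b15⊕b17⊕b19⊕b21⊕b23⊕b25⊕b27⊕b29⊕b31 = 1⊕1⊕0⊕0⊕0⊕0⊕0⊕1⊕0⊕0⊕1⊕1⊕1⊕0⊕0⊕0 = 0
s2: b2⊕b3⊕b6⊕b7⊕b10⊕b11⊕b14⊕b15⊕b18⊕b19⊕b22⊕b23⊕b26⊕b27⊕b30⊕b31 = 1⊕1⊕0⊕0⊕1⊕0⊕1⊕1⊕0⊕0⊕1⊕1⊕1⊕0⊕0⊕0 = 0
s4: b4⊕b5⊕b6⊕b7⊕b12⊕b13⊕b14⊕b15⊕b20⊕b21⊕b22⊕b23⊕b28⊕b29⊕b30⊕b31 = 1⊕0⊕0⊕0⊕0⊕0⊕1⊕1⊕1⊕1⊕1⊕1⊕1⊕0⊕0⊕0 = 0
s8: b8⊕b9⊕b10⊕b11⊕b12⊕b13⊕b14⊕b15⊕b24⊕b25⊕b26⊕b27⊕b28⊕b29⊕b30⊕b31 = 0⊕0⊕1⊕0⊕0⊕0⊕1⊕1⊕0⊕1⊕1⊕0⊕1⊕0⊕0⊕0 = 0
s16: b16⊕b17⊕b18⊕b19⊕b20⊕b21⊕b22⊕b23⊕b24⊕b25⊕b26⊕b27⊕b28⊕b29⊕b30⊕b31 = 1⊕0⊕0⊕0⊕1⊕1⊕1⊕1⊕0⊕1⊕1⊕0⊕1⊕0⊕0⊕0 = 0
Syndrome (s16...s1) = 00000 → position 0 (no error).
No correction needed.
Data bits at positions 3,5,6,7,9,10,11,12,13,14,15,17,18,19,20,21,22,23,24,25,26,27,28,29,30,31: 10000100011000111101101000

10000100011000111101101000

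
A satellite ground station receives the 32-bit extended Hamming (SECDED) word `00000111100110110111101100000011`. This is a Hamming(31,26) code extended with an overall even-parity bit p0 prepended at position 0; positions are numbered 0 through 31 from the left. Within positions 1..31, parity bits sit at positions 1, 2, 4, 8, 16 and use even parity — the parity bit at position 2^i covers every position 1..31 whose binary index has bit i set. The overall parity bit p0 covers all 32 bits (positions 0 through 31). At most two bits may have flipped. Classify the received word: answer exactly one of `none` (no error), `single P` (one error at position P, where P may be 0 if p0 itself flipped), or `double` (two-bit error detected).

s1: b1⊕b3⊕b5⊕b7⊕b9⊕b11⊕b13⊕b15⊕b17⊕b19⊕b21⊕b23⊕b25⊕b27⊕b29⊕b31 = 0⊕0⊕1⊕1⊕0⊕1⊕0⊕1⊕1⊕1⊕0⊕1⊕0⊕0⊕0⊕1 = 0
s2: b2⊕b3⊕b6⊕b7⊕b10⊕b11⊕b14⊕b15⊕b18⊕b19⊕b22⊕b23⊕b26⊕b27⊕b30⊕b31 = 0⊕0⊕1⊕1⊕0⊕1⊕1⊕1⊕1⊕1⊕1⊕1⊕0⊕0⊕1⊕1 = 1
s4: b4⊕b5⊕b6⊕b7⊕b12⊕b13⊕b14⊕b15⊕b20⊕b21⊕b22⊕b23⊕b28⊕b29⊕b30⊕b31 = 0⊕1⊕1⊕1⊕1⊕0⊕1⊕1⊕1⊕0⊕1⊕1⊕0⊕0⊕1⊕1 = 1
s8: b8⊕b9⊕b10⊕b11⊕b12⊕b13⊕b14⊕b15⊕b24⊕b25⊕b26⊕b27⊕b28⊕b29⊕b30⊕b31 = 1⊕0⊕0⊕1⊕1⊕0⊕1⊕1⊕0⊕0⊕0⊕0⊕0⊕0⊕1⊕1 = 1
s16: b16⊕b17⊕b18⊕b19⊕b20⊕b21⊕b22⊕b23⊕b24⊕b25⊕b26⊕b27⊕b28⊕b29⊕b30⊕b31 = 0⊕1⊕1⊕1⊕1⊕0⊕1⊕1⊕0⊕0⊕0⊕0⊕0⊕0⊕1⊕1 = 0
Syndrome (s16...s1) = 01110 → position 14.
Overall parity (XOR of all 32 bits, including p0): 0⊕0⊕0⊕0⊕0⊕1⊕1⊕1⊕1⊕0⊕0⊕1⊕1⊕0⊕1⊕1⊕0⊕1⊕1⊕1⊕1⊕0⊕1⊕1⊕0⊕0⊕0⊕0⊕0⊕0⊕1⊕1 = 0
Overall=0, syndrome position=14 → double-bit error detected (uncorrectable).

double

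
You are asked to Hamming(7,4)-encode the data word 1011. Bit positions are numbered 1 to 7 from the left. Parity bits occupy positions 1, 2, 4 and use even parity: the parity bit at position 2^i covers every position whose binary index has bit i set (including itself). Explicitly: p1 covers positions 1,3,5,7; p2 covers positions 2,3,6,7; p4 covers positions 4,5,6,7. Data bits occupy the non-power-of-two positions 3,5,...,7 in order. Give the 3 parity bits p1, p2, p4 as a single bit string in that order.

010

Place data bits at non-power-of-two positions: b3=1, b5=0, b6=1, b7=1.
p1 = XOR of data positions {3,5,7} = 1⊕0⊕1 = 0
p2 = XOR of data positions {3,6,7} = 1⊕1⊕1 = 1
p4 = XOR of data positions {5,6,7} = 0⊕1⊕1 = 0
Parity bits p1,p2,p4 = 010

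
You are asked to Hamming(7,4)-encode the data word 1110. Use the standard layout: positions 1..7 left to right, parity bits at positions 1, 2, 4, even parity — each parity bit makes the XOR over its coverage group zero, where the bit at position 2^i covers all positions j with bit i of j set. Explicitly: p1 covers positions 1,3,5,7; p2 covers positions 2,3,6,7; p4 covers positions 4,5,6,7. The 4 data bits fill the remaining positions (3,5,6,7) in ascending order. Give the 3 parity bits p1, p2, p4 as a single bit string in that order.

Place data bits at non-power-of-two positions: b3=1, b5=1, b6=1, b7=0.
p1 = XOR of data positions {3,5,7} = 1⊕1⊕0 = 0
p2 = XOR of data positions {3,6,7} = 1⊕1⊕0 = 0
p4 = XOR of data positions {5,6,7} = 1⊕1⊕0 = 0
Parity bits p1,p2,p4 = 000

000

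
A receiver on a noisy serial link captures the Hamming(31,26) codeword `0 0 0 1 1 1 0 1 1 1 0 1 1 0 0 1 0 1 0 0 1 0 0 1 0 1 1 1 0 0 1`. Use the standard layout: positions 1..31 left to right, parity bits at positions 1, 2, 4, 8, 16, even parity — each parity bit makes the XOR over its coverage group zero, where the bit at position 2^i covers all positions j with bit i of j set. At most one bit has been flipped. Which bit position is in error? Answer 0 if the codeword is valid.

s1: b1⊕b3⊕b5⊕b7⊕b9⊕b11⊕b13⊕b15⊕b17⊕b19⊕b21⊕b23⊕b25⊕b27⊕b29⊕b31 = 0⊕0⊕1⊕0⊕1⊕0⊕1⊕0⊕0⊕0⊕1⊕0⊕0⊕1⊕0⊕1 = 0
s2: b2⊕b3⊕b6⊕b7⊕b10⊕b11⊕b14⊕b15⊕b18⊕b19⊕b22⊕b23⊕b26⊕b27⊕b30⊕b31 = 0⊕0⊕1⊕0⊕1⊕0⊕0⊕0⊕1⊕0⊕0⊕0⊕1⊕1⊕0⊕1 = 0
s4: b4⊕b5⊕b6⊕b7⊕b12⊕b13⊕b14⊕b15⊕b20⊕b21⊕b22⊕b23⊕b28⊕b29⊕b30⊕b31 = 1⊕1⊕1⊕0⊕1⊕1⊕0⊕0⊕0⊕1⊕0⊕0⊕1⊕0⊕0⊕1 = 0
s8: b8⊕b9⊕b10⊕b11⊕b12⊕b13⊕b14⊕b15⊕b24⊕b25⊕b26⊕b27⊕b28⊕b29⊕b30⊕b31 = 1⊕1⊕1⊕0⊕1⊕1⊕0⊕0⊕1⊕0⊕1⊕1⊕1⊕0⊕0⊕1 = 0
s16: b16⊕b17⊕b18⊕b19⊕b20⊕b21⊕b22⊕b23⊕b24⊕b25⊕b26⊕b27⊕b28⊕b29⊕b30⊕b31 = 1⊕0⊕1⊕0⊕0⊕1⊕0⊕0⊕1⊕0⊕1⊕1⊕1⊕0⊕0⊕1 = 0
Syndrome (s16...s1) = 00000 → position 0 (no error).

0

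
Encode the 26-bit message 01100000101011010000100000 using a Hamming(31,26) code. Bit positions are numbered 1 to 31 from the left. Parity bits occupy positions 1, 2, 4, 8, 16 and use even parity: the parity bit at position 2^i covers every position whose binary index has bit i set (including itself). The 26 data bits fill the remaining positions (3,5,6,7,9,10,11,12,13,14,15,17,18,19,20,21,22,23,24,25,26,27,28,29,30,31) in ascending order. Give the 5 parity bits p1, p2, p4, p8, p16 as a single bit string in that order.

Place data bits at non-power-of-two positions: b3=0, b5=1, b6=1, b7=0, b9=0, b10=0, b11=0, b12=0, b13=1, b14=0, b15=1, b17=0, b18=1, b19=1, b20=0, b21=1, b22=0, b23=0, b24=0, b25=0, b26=1, b27=0, b28=0, b29=0, b30=0, b31=0.
p1 = XOR of data positions {3,5,7,9,11,13,15,17,19,21,23,25,27,29,31} = 0⊕1⊕0⊕0⊕0⊕1⊕1⊕0⊕1⊕1⊕0⊕0⊕0⊕0⊕0 = 1
p2 = XOR of data positions {3,6,7,10,11,14,15,18,19,22,23,26,27,30,31} = 0⊕1⊕0⊕0⊕0⊕0⊕1⊕1⊕1⊕0⊕0⊕1⊕0⊕0⊕0 = 1
p4 = XOR of data positions {5,6,7,12,13,14,15,20,21,22,23,28,29,30,31} = 1⊕1⊕0⊕0⊕1⊕0⊕1⊕0⊕1⊕0⊕0⊕0⊕0⊕0⊕0 = 1
p8 = XOR of data positions {9,10,11,12,13,14,15,24,25,26,27,28,29,30,31} = 0⊕0⊕0⊕0⊕1⊕0⊕1⊕0⊕0⊕1⊕0⊕0⊕0⊕0⊕0 = 1
p16 = XOR of data positions {17,18,19,20,21,22,23,24,25,26,27,28,29,30,31} = 0⊕1⊕1⊕0⊕1⊕0⊕0⊕0⊕0⊕1⊕0⊕0⊕0⊕0⊕0 = 0
Parity bits p1,p2,p4,p8,p16 = 11110

11110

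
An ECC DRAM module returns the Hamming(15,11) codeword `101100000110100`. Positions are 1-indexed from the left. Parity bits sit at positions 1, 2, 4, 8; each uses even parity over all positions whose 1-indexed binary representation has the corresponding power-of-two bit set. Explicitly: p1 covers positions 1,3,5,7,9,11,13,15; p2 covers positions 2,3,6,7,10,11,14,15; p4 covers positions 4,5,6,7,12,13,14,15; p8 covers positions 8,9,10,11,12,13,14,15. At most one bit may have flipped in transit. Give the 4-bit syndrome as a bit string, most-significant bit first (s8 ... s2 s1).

s1: b1⊕b3⊕b5⊕b7⊕b9⊕b11⊕b13⊕b15 = 1⊕1⊕0⊕0⊕0⊕1⊕1⊕0 = 0
s2: b2⊕b3⊕b6⊕b7⊕b10⊕b11⊕b14⊕b15 = 0⊕1⊕0⊕0⊕1⊕1⊕0⊕0 = 1
s4: b4⊕b5⊕b6⊕b7⊕b12⊕b13⊕b14⊕b15 = 1⊕0⊕0⊕0⊕0⊕1⊕0⊕0 = 0
s8: b8⊕b9⊕b10⊕b11⊕b12⊕b13⊕b14⊕b15 = 0⊕0⊕1⊕1⊕0⊕1⊕0⊕0 = 1
Syndrome (s8...s1) = 1010 → position 10.

1010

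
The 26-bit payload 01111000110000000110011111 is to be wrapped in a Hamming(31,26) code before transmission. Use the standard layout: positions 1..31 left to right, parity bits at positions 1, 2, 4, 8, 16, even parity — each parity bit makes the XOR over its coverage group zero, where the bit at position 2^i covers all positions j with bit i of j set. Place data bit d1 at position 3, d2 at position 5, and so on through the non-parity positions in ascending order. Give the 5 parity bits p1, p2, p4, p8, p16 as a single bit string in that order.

Place data bits at non-power-of-two positions: b3=0, b5=1, b6=1, b7=1, b9=1, b10=0, b11=0, b12=0, b13=1, b14=1, b15=0, b17=0, b18=0, b19=0, b20=0, b21=0, b22=0, b23=1, b24=1, b25=0, b26=0, b27=1, b28=1, b29=1, b30=1, b31=1.
p1 = XOR of data positions {3,5,7,9,11,13,15,17,19,21,23,25,27,29,31} = 0⊕1⊕1⊕1⊕0⊕1⊕0⊕0⊕0⊕0⊕1⊕0⊕1⊕1⊕1 = 0
p2 = XOR of data positions {3,6,7,10,11,14,15,18,19,22,23,26,27,30,31} = 0⊕1⊕1⊕0⊕0⊕1⊕0⊕0⊕0⊕0⊕1⊕0⊕1⊕1⊕1 = 1
p4 = XOR of data positions {5,6,7,12,13,14,15,20,21,22,23,28,29,30,31} = 1⊕1⊕1⊕0⊕1⊕1⊕0⊕0⊕0⊕0⊕1⊕1⊕1⊕1⊕1 = 0
p8 = XOR of data positions {9,10,11,12,13,14,15,24,25,26,27,28,29,30,31} = 1⊕0⊕0⊕0⊕1⊕1⊕0⊕1⊕0⊕0⊕1⊕1⊕1⊕1⊕1 = 1
p16 = XOR of data positions {17,18,19,20,21,22,23,24,25,26,27,28,29,30,31} = 0⊕0⊕0⊕0⊕0⊕0⊕1⊕1⊕0⊕0⊕1⊕1⊕1⊕1⊕1 = 1
Parity bits p1,p2,p4,p8,p16 = 01011

01011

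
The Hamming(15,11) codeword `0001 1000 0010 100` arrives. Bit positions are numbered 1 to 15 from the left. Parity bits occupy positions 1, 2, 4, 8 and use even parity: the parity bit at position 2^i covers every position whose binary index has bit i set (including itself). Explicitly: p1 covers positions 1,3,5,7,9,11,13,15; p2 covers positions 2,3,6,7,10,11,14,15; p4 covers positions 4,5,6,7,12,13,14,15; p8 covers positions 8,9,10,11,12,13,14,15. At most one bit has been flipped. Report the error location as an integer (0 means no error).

s1: b1⊕b3⊕b5⊕b7⊕b9⊕b11⊕b13⊕b15 = 0⊕0⊕1⊕0⊕0⊕1⊕1⊕0 = 1
s2: b2⊕b3⊕b6⊕b7⊕b10⊕b11⊕b14⊕b15 = 0⊕0⊕0⊕0⊕0⊕1⊕0⊕0 = 1
s4: b4⊕b5⊕b6⊕b7⊕b12⊕b13⊕b14⊕b15 = 1⊕1⊕0⊕0⊕0⊕1⊕0⊕0 = 1
s8: b8⊕b9⊕b10⊕b11⊕b12⊕b13⊕b14⊕b15 = 0⊕0⊕0⊕1⊕0⊕1⊕0⊕0 = 0
Syndrome (s8...s1) = 0111 → position 7.

7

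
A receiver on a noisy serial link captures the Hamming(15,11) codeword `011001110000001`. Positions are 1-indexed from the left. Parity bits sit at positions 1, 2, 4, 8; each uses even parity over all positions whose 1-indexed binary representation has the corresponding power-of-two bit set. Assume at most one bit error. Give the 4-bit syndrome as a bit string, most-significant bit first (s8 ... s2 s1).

0111

s1: b1⊕b3⊕b5⊕b7⊕b9⊕b11⊕b13⊕b15 = 0⊕1⊕0⊕1⊕0⊕0⊕0⊕1 = 1
s2: b2⊕b3⊕b6⊕b7⊕b10⊕b11⊕b14⊕b15 = 1⊕1⊕1⊕1⊕0⊕0⊕0⊕1 = 1
s4: b4⊕b5⊕b6⊕b7⊕b12⊕b13⊕b14⊕b15 = 0⊕0⊕1⊕1⊕0⊕0⊕0⊕1 = 1
s8: b8⊕b9⊕b10⊕b11⊕b12⊕b13⊕b14⊕b15 = 1⊕0⊕0⊕0⊕0⊕0⊕0⊕1 = 0
Syndrome (s8...s1) = 0111 → position 7.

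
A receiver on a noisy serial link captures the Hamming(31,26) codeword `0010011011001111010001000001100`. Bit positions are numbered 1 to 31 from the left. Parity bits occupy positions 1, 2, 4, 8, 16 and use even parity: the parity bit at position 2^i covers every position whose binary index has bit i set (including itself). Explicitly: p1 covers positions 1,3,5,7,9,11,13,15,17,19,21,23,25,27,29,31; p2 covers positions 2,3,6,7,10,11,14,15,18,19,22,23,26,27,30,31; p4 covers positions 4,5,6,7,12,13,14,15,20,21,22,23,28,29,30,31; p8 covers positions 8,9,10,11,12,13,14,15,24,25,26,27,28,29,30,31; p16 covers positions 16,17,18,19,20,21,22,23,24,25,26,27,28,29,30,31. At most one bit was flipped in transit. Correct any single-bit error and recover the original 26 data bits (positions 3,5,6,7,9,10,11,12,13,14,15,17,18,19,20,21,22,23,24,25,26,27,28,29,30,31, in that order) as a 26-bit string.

10111100111010001010001100

s1: b1⊕b3⊕b5⊕b7⊕b9⊕b11⊕b13⊕b15⊕b17⊕b19⊕b21⊕b23⊕b25⊕b27⊕b29⊕b31 = 0⊕1⊕0⊕1⊕1⊕0⊕1⊕1⊕0⊕0⊕0⊕0⊕0⊕0⊕1⊕0 = 0
s2: b2⊕b3⊕b6⊕b7⊕b10⊕b11⊕b14⊕b15⊕b18⊕b19⊕b22⊕b23⊕b26⊕b27⊕b30⊕b31 = 0⊕1⊕1⊕1⊕1⊕0⊕1⊕1⊕1⊕0⊕1⊕0⊕0⊕0⊕0⊕0 = 0
s4: b4⊕b5⊕b6⊕b7⊕b12⊕b13⊕b14⊕b15⊕b20⊕b21⊕b22⊕b23⊕b28⊕b29⊕b30⊕b31 = 0⊕0⊕1⊕1⊕0⊕1⊕1⊕1⊕0⊕0⊕1⊕0⊕1⊕1⊕0⊕0 = 0
s8: b8⊕b9⊕b10⊕b11⊕b12⊕b13⊕b14⊕b15⊕b24⊕b25⊕b26⊕b27⊕b28⊕b29⊕b30⊕b31 = 0⊕1⊕1⊕0⊕0⊕1⊕1⊕1⊕0⊕0⊕0⊕0⊕1⊕1⊕0⊕0 = 1
s16: b16⊕b17⊕b18⊕b19⊕b20⊕b21⊕b22⊕b23⊕b24⊕b25⊕b26⊕b27⊕b28⊕b29⊕b30⊕b31 = 1⊕0⊕1⊕0⊕0⊕0⊕1⊕0⊕0⊕0⊕0⊕0⊕1⊕1⊕0⊕0 = 1
Syndrome (s16...s1) = 11000 → position 24.
Flip bit 24: corrected codeword = 0010011011001111010001010001100
Data bits at positions 3,5,6,7,9,10,11,12,13,14,15,17,18,19,20,21,22,23,24,25,26,27,28,29,30,31: 10111100111010001010001100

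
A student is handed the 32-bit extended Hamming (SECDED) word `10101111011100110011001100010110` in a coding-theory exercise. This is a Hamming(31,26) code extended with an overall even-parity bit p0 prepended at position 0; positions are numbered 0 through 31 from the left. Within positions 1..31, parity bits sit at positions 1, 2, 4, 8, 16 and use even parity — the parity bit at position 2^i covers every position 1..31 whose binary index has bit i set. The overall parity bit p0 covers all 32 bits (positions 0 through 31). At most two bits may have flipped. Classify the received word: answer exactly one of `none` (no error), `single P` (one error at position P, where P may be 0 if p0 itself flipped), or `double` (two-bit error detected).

s1: b1⊕b3⊕b5⊕b7⊕b9⊕b11⊕b13⊕b15⊕b17⊕b19⊕b21⊕b23⊕b25⊕b27⊕b29⊕b31 = 0⊕0⊕1⊕1⊕1⊕1⊕0⊕1⊕0⊕1⊕0⊕1⊕0⊕1⊕1⊕0 = 1
s2: b2⊕b3⊕b6⊕b7⊕b10⊕b11⊕b14⊕b15⊕b18⊕b19⊕b22⊕b23⊕b26⊕b27⊕b30⊕b31 = 1⊕0⊕1⊕1⊕1⊕1⊕1⊕1⊕1⊕1⊕1⊕1⊕0⊕1⊕1⊕0 = 1
s4: b4⊕b5⊕b6⊕b7⊕b12⊕b13⊕b14⊕b15⊕b20⊕b21⊕b22⊕b23⊕b28⊕b29⊕b30⊕b31 = 1⊕1⊕1⊕1⊕0⊕0⊕1⊕1⊕0⊕0⊕1⊕1⊕0⊕1⊕1⊕0 = 0
s8: b8⊕b9⊕b10⊕b11⊕b12⊕b13⊕b14⊕b15⊕b24⊕b25⊕b26⊕b27⊕b28⊕b29⊕b30⊕b31 = 0⊕1⊕1⊕1⊕0⊕0⊕1⊕1⊕0⊕0⊕0⊕1⊕0⊕1⊕1⊕0 = 0
s16: b16⊕b17⊕b18⊕b19⊕b20⊕b21⊕b22⊕b23⊕b24⊕b25⊕b26⊕b27⊕b28⊕b29⊕b30⊕b31 = 0⊕0⊕1⊕1⊕0⊕0⊕1⊕1⊕0⊕0⊕0⊕1⊕0⊕1⊕1⊕0 = 1
Syndrome (s16...s1) = 10011 → position 19.
Overall parity (XOR of all 32 bits, including p0): 1⊕0⊕1⊕0⊕1⊕1⊕1⊕1⊕0⊕1⊕1⊕1⊕0⊕0⊕1⊕1⊕0⊕0⊕1⊕1⊕0⊕0⊕1⊕1⊕0⊕0⊕0⊕1⊕0⊕1⊕1⊕0 = 0
Overall=0, syndrome position=19 → double-bit error detected (uncorrectable).

double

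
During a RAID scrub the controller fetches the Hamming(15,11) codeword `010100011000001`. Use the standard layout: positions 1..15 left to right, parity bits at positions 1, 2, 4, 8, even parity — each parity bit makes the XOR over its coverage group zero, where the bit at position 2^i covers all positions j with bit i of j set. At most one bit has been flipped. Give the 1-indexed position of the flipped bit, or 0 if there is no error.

8

s1: b1⊕b3⊕b5⊕b7⊕b9⊕b11⊕b13⊕b15 = 0⊕0⊕0⊕0⊕1⊕0⊕0⊕1 = 0
s2: b2⊕b3⊕b6⊕b7⊕b10⊕b11⊕b14⊕b15 = 1⊕0⊕0⊕0⊕0⊕0⊕0⊕1 = 0
s4: b4⊕b5⊕b6⊕b7⊕b12⊕b13⊕b14⊕b15 = 1⊕0⊕0⊕0⊕0⊕0⊕0⊕1 = 0
s8: b8⊕b9⊕b10⊕b11⊕b12⊕b13⊕b14⊕b15 = 1⊕1⊕0⊕0⊕0⊕0⊕0⊕1 = 1
Syndrome (s8...s1) = 1000 → position 8.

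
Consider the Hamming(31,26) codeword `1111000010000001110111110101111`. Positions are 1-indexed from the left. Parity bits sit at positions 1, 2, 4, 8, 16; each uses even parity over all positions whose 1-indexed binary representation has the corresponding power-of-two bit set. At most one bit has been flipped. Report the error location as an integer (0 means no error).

s1: b1⊕b3⊕b5⊕b7⊕b9⊕b11⊕b13⊕b15⊕b17⊕b19⊕b21⊕b23⊕b25⊕b27⊕b29⊕b31 = 1⊕1⊕0⊕0⊕1⊕0⊕0⊕0⊕1⊕0⊕1⊕1⊕0⊕0⊕1⊕1 = 0
s2: b2⊕b3⊕b6⊕b7⊕b10⊕b11⊕b14⊕b15⊕b18⊕b19⊕b22⊕b23⊕b26⊕b27⊕b30⊕b31 = 1⊕1⊕0⊕0⊕0⊕0⊕0⊕0⊕1⊕0⊕1⊕1⊕1⊕0⊕1⊕1 = 0
s4: b4⊕b5⊕b6⊕b7⊕b12⊕b13⊕b14⊕b15⊕b20⊕b21⊕b22⊕b23⊕b28⊕b29⊕b30⊕b31 = 1⊕0⊕0⊕0⊕0⊕0⊕0⊕0⊕1⊕1⊕1⊕1⊕1⊕1⊕1⊕1 = 1
s8: b8⊕b9⊕b10⊕b11⊕b12⊕b13⊕b14⊕b15⊕b24⊕b25⊕b26⊕b27⊕b28⊕b29⊕b30⊕b31 = 0⊕1⊕0⊕0⊕0⊕0⊕0⊕0⊕1⊕0⊕1⊕0⊕1⊕1⊕1⊕1 = 1
s16: b16⊕b17⊕b18⊕b19⊕b20⊕b21⊕b22⊕b23⊕b24⊕b25⊕b26⊕b27⊕b28⊕b29⊕b30⊕b31 = 1⊕1⊕1⊕0⊕1⊕1⊕1⊕1⊕1⊕0⊕1⊕0⊕1⊕1⊕1⊕1 = 1
Syndrome (s16...s1) = 11100 → position 28.

28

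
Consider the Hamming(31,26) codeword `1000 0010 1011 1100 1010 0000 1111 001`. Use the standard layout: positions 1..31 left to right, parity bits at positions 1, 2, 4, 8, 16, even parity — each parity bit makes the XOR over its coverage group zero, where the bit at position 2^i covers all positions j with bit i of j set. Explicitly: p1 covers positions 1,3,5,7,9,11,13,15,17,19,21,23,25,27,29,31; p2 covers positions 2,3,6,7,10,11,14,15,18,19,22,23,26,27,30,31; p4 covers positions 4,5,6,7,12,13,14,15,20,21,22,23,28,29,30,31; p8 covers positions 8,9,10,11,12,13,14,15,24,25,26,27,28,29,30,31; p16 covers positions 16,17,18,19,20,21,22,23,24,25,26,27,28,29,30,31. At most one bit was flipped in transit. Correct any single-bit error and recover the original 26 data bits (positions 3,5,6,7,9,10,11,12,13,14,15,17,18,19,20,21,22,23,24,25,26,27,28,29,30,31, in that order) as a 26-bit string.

s1: b1⊕b3⊕b5⊕b7⊕b9⊕b11⊕b13⊕b15⊕b17⊕b19⊕b21⊕b23⊕b25⊕b27⊕b29⊕b31 = 1⊕0⊕0⊕1⊕1⊕1⊕1⊕0⊕1⊕1⊕0⊕0⊕1⊕1⊕0⊕1 = 0
s2: b2⊕b3⊕b6⊕b7⊕b10⊕b11⊕b14⊕b15⊕b18⊕b19⊕b22⊕b23⊕b26⊕b27⊕b30⊕b31 = 0⊕0⊕0⊕1⊕0⊕1⊕1⊕0⊕0⊕1⊕0⊕0⊕1⊕1⊕0⊕1 = 1
s4: b4⊕b5⊕b6⊕b7⊕b12⊕b13⊕b14⊕b15⊕b20⊕b21⊕b22⊕b23⊕b28⊕b29⊕b30⊕b31 = 0⊕0⊕0⊕1⊕1⊕1⊕1⊕0⊕0⊕0⊕0⊕0⊕1⊕0⊕0⊕1 = 0
s8: b8⊕b9⊕b10⊕b11⊕b12⊕b13⊕b14⊕b15⊕b24⊕b25⊕b26⊕b27⊕b28⊕b29⊕b30⊕b31 = 0⊕1⊕0⊕1⊕1⊕1⊕1⊕0⊕0⊕1⊕1⊕1⊕1⊕0⊕0⊕1 = 0
s16: b16⊕b17⊕b18⊕b19⊕b20⊕b21⊕b22⊕b23⊕b24⊕b25⊕b26⊕b27⊕b28⊕b29⊕b30⊕b31 = 0⊕1⊕0⊕1⊕0⊕0⊕0⊕0⊕0⊕1⊕1⊕1⊕1⊕0⊕0⊕1 = 1
Syndrome (s16...s1) = 10010 → position 18.
Flip bit 18: corrected codeword = 1000001010111100111000001111001
Data bits at positions 3,5,6,7,9,10,11,12,13,14,15,17,18,19,20,21,22,23,24,25,26,27,28,29,30,31: 00011011110111000001111001

00011011110111000001111001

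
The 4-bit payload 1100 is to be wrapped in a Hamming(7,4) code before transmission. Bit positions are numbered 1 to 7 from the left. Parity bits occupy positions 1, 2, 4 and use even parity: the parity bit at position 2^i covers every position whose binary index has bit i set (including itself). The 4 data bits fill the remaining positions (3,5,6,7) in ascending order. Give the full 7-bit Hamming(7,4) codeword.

Place data bits at non-power-of-two positions: b3=1, b5=1, b6=0, b7=0.
p1 = XOR of data positions {3,5,7} = 1⊕1⊕0 = 0
p2 = XOR of data positions {3,6,7} = 1⊕0⊕0 = 1
p4 = XOR of data positions {5,6,7} = 1⊕0⊕0 = 1
Codeword b1..b7 = 0111100

0111100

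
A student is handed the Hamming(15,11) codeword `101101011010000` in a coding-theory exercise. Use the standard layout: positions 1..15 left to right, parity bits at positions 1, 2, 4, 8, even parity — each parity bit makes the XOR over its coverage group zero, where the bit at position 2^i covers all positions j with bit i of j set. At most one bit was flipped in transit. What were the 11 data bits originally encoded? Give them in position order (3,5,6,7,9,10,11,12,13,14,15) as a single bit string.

s1: b1⊕b3⊕b5⊕b7⊕b9⊕b11⊕b13⊕b15 = 1⊕1⊕0⊕0⊕1⊕1⊕0⊕0 = 0
s2: b2⊕b3⊕b6⊕b7⊕b10⊕b11⊕b14⊕b15 = 0⊕1⊕1⊕0⊕0⊕1⊕0⊕0 = 1
s4: b4⊕b5⊕b6⊕b7⊕b12⊕b13⊕b14⊕b15 = 1⊕0⊕1⊕0⊕0⊕0⊕0⊕0 = 0
s8: b8⊕b9⊕b10⊕b11⊕b12⊕b13⊕b14⊕b15 = 1⊕1⊕0⊕1⊕0⊕0⊕0⊕0 = 1
Syndrome (s8...s1) = 1010 → position 10.
Flip bit 10: corrected codeword = 101101011110000
Data bits at positions 3,5,6,7,9,10,11,12,13,14,15: 10101110000

10101110000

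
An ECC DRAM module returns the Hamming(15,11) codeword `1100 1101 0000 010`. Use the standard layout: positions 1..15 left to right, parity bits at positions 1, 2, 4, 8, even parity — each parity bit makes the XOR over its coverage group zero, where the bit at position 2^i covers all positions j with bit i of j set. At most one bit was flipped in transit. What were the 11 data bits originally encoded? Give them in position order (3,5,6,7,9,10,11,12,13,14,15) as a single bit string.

01000000010

s1: b1⊕b3⊕b5⊕b7⊕b9⊕b11⊕b13⊕b15 = 1⊕0⊕1⊕0⊕0⊕0⊕0⊕0 = 0
s2: b2⊕b3⊕b6⊕b7⊕b10⊕b11⊕b14⊕b15 = 1⊕0⊕1⊕0⊕0⊕0⊕1⊕0 = 1
s4: b4⊕b5⊕b6⊕b7⊕b12⊕b13⊕b14⊕b15 = 0⊕1⊕1⊕0⊕0⊕0⊕1⊕0 = 1
s8: b8⊕b9⊕b10⊕b11⊕b12⊕b13⊕b14⊕b15 = 1⊕0⊕0⊕0⊕0⊕0⊕1⊕0 = 0
Syndrome (s8...s1) = 0110 → position 6.
Flip bit 6: corrected codeword = 110010010000010
Data bits at positions 3,5,6,7,9,10,11,12,13,14,15: 01000000010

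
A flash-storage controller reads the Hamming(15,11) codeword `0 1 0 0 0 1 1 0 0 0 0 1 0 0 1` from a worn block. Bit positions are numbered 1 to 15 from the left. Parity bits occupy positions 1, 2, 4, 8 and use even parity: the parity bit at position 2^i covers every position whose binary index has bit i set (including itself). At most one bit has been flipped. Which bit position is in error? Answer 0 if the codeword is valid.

s1: b1⊕b3⊕b5⊕b7⊕b9⊕b11⊕b13⊕b15 = 0⊕0⊕0⊕1⊕0⊕0⊕0⊕1 = 0
s2: b2⊕b3⊕b6⊕b7⊕b10⊕b11⊕b14⊕b15 = 1⊕0⊕1⊕1⊕0⊕0⊕0⊕1 = 0
s4: b4⊕b5⊕b6⊕b7⊕b12⊕b13⊕b14⊕b15 = 0⊕0⊕1⊕1⊕1⊕0⊕0⊕1 = 0
s8: b8⊕b9⊕b10⊕b11⊕b12⊕b13⊕b14⊕b15 = 0⊕0⊕0⊕0⊕1⊕0⊕0⊕1 = 0
Syndrome (s8...s1) = 0000 → position 0 (no error).

0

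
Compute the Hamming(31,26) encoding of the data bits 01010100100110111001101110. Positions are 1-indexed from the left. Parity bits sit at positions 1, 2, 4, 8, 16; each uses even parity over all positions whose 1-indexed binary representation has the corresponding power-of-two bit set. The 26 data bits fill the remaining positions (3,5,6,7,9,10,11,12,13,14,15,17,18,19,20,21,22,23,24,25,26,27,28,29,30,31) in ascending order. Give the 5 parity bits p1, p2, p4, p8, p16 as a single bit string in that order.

Place data bits at non-power-of-two positions: b3=0, b5=1, b6=0, b7=1, b9=0, b10=1, b11=0, b12=0, b13=1, b14=0, b15=0, b17=1, b18=1, b19=0, b20=1, b21=1, b22=1, b23=0, b24=0, b25=1, b26=1, b27=0, b28=1, b29=1, b30=1, b31=0.
p1 = XOR of data positions {3,5,7,9,11,13,15,17,19,21,23,25,27,29,31} = 0⊕1⊕1⊕0⊕0⊕1⊕0⊕1⊕0⊕1⊕0⊕1⊕0⊕1⊕0 = 1
p2 = XOR of data positions {3,6,7,10,11,14,15,18,19,22,23,26,27,30,31} = 0⊕0⊕1⊕1⊕0⊕0⊕0⊕1⊕0⊕1⊕0⊕1⊕0⊕1⊕0 = 0
p4 = XOR of data positions {5,6,7,12,13,14,15,20,21,22,23,28,29,30,31} = 1⊕0⊕1⊕0⊕1⊕0⊕0⊕1⊕1⊕1⊕0⊕1⊕1⊕1⊕0 = 1
p8 = XOR of data positions {9,10,11,12,13,14,15,24,25,26,27,28,29,30,31} = 0⊕1⊕0⊕0⊕1⊕0⊕0⊕0⊕1⊕1⊕0⊕1⊕1⊕1⊕0 = 1
p16 = XOR of data positions {17,18,19,20,21,22,23,24,25,26,27,28,29,30,31} = 1⊕1⊕0⊕1⊕1⊕1⊕0⊕0⊕1⊕1⊕0⊕1⊕1⊕1⊕0 = 0
Parity bits p1,p2,p4,p8,p16 = 10110

10110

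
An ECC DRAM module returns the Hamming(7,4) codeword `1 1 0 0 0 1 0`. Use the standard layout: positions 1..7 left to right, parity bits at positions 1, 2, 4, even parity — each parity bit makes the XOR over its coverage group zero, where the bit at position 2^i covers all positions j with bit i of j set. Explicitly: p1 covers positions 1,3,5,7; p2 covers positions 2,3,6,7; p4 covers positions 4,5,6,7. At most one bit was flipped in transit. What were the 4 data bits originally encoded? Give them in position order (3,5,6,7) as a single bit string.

0110

s1: b1⊕b3⊕b5⊕b7 = 1⊕0⊕0⊕0 = 1
s2: b2⊕b3⊕b6⊕b7 = 1⊕0⊕1⊕0 = 0
s4: b4⊕b5⊕b6⊕b7 = 0⊕0⊕1⊕0 = 1
Syndrome (s4...s1) = 101 → position 5.
Flip bit 5: corrected codeword = 1100110
Data bits at positions 3,5,6,7: 0110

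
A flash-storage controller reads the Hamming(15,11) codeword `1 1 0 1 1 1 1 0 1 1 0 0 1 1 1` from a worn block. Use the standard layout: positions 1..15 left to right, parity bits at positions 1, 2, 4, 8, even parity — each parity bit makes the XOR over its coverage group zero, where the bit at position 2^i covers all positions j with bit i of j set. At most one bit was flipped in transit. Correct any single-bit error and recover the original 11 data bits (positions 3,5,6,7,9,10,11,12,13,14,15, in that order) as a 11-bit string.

01111101111

s1: b1⊕b3⊕b5⊕b7⊕b9⊕b11⊕b13⊕b15 = 1⊕0⊕1⊕1⊕1⊕0⊕1⊕1 = 0
s2: b2⊕b3⊕b6⊕b7⊕b10⊕b11⊕b14⊕b15 = 1⊕0⊕1⊕1⊕1⊕0⊕1⊕1 = 0
s4: b4⊕b5⊕b6⊕b7⊕b12⊕b13⊕b14⊕b15 = 1⊕1⊕1⊕1⊕0⊕1⊕1⊕1 = 1
s8: b8⊕b9⊕b10⊕b11⊕b12⊕b13⊕b14⊕b15 = 0⊕1⊕1⊕0⊕0⊕1⊕1⊕1 = 1
Syndrome (s8...s1) = 1100 → position 12.
Flip bit 12: corrected codeword = 110111101101111
Data bits at positions 3,5,6,7,9,10,11,12,13,14,15: 01111101111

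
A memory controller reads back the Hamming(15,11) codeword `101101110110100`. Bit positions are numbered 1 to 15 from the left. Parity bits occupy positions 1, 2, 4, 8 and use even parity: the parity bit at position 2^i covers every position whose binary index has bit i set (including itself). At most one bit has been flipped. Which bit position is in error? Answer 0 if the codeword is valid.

s1: b1⊕b3⊕b5⊕b7⊕b9⊕b11⊕b13⊕b15 = 1⊕1⊕0⊕1⊕0⊕1⊕1⊕0 = 1
s2: b2⊕b3⊕b6⊕b7⊕b10⊕b11⊕b14⊕b15 = 0⊕1⊕1⊕1⊕1⊕1⊕0⊕0 = 1
s4: b4⊕b5⊕b6⊕b7⊕b12⊕b13⊕b14⊕b15 = 1⊕0⊕1⊕1⊕0⊕1⊕0⊕0 = 0
s8: b8⊕b9⊕b10⊕b11⊕b12⊕b13⊕b14⊕b15 = 1⊕0⊕1⊕1⊕0⊕1⊕0⊕0 = 0
Syndrome (s8...s1) = 0011 → position 3.

3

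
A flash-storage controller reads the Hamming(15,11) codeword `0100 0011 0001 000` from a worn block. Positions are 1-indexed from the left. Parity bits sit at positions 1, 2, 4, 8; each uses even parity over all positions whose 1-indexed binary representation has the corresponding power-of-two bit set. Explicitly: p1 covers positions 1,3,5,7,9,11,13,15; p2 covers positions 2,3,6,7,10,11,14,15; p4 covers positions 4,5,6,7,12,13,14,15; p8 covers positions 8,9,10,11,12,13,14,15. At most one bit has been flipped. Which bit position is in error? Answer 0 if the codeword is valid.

1

s1: b1⊕b3⊕b5⊕b7⊕b9⊕b11⊕b13⊕b15 = 0⊕0⊕0⊕1⊕0⊕0⊕0⊕0 = 1
s2: b2⊕b3⊕b6⊕b7⊕b10⊕b11⊕b14⊕b15 = 1⊕0⊕0⊕1⊕0⊕0⊕0⊕0 = 0
s4: b4⊕b5⊕b6⊕b7⊕b12⊕b13⊕b14⊕b15 = 0⊕0⊕0⊕1⊕1⊕0⊕0⊕0 = 0
s8: b8⊕b9⊕b10⊕b11⊕b12⊕b13⊕b14⊕b15 = 1⊕0⊕0⊕0⊕1⊕0⊕0⊕0 = 0
Syndrome (s8...s1) = 0001 → position 1.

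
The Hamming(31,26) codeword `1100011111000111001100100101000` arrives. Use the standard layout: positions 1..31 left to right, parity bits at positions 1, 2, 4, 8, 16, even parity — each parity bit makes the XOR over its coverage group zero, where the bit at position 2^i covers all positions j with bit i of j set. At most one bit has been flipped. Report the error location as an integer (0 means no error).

s1: b1⊕b3⊕b5⊕b7⊕b9⊕b11⊕b13⊕b15⊕b17⊕b19⊕b21⊕b23⊕b25⊕b27⊕b29⊕b31 = 1⊕0⊕0⊕1⊕1⊕0⊕0⊕1⊕0⊕1⊕0⊕1⊕0⊕0⊕0⊕0 = 0
s2: b2⊕b3⊕b6⊕b7⊕b10⊕b11⊕b14⊕b15⊕b18⊕b19⊕b22⊕b23⊕b26⊕b27⊕b30⊕b31 = 1⊕0⊕1⊕1⊕1⊕0⊕1⊕1⊕0⊕1⊕0⊕1⊕1⊕0⊕0⊕0 = 1
s4: b4⊕b5⊕b6⊕b7⊕b12⊕b13⊕b14⊕b15⊕b20⊕b21⊕b22⊕b23⊕b28⊕b29⊕b30⊕b31 = 0⊕0⊕1⊕1⊕0⊕0⊕1⊕1⊕1⊕0⊕0⊕1⊕1⊕0⊕0⊕0 = 1
s8: b8⊕b9⊕b10⊕b11⊕b12⊕b13⊕b14⊕b15⊕b24⊕b25⊕b26⊕b27⊕b28⊕b29⊕b30⊕b31 = 1⊕1⊕1⊕0⊕0⊕0⊕1⊕1⊕0⊕0⊕1⊕0⊕1⊕0⊕0⊕0 = 1
s16: b16⊕b17⊕b18⊕b19⊕b20⊕b21⊕b22⊕b23⊕b24⊕b25⊕b26⊕b27⊕b28⊕b29⊕b30⊕b31 = 1⊕0⊕0⊕1⊕1⊕0⊕0⊕1⊕0⊕0⊕1⊕0⊕1⊕0⊕0⊕0 = 0
Syndrome (s16...s1) = 01110 → position 14.

14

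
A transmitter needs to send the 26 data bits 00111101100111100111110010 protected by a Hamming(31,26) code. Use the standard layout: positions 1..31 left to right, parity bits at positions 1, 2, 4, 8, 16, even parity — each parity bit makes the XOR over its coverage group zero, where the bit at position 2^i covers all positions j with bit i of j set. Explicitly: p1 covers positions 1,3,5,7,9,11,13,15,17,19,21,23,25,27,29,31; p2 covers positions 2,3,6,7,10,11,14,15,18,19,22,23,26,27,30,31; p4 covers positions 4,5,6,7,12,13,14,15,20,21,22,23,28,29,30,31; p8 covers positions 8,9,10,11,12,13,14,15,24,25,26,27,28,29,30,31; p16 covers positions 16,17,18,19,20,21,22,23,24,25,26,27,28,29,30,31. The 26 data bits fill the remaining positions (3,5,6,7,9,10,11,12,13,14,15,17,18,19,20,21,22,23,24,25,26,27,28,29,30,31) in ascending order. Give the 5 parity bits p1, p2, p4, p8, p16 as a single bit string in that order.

Place data bits at non-power-of-two positions: b3=0, b5=0, b6=1, b7=1, b9=1, b10=1, b11=0, b12=1, b13=1, b14=0, b15=0, b17=1, b18=1, b19=1, b20=1, b21=0, b22=0, b23=1, b24=1, b25=1, b26=1, b27=1, b28=0, b29=0, b30=1, b31=0.
p1 = XOR of data positions {3,5,7,9,11,13,15,17,19,21,23,25,27,29,31} = 0⊕0⊕1⊕1⊕0⊕1⊕0⊕1⊕1⊕0⊕1⊕1⊕1⊕0⊕0 = 0
p2 = XOR of data positions {3,6,7,10,11,14,15,18,19,22,23,26,27,30,31} = 0⊕1⊕1⊕1⊕0⊕0⊕0⊕1⊕1⊕0⊕1⊕1⊕1⊕1⊕0 = 1
p4 = XOR of data positions {5,6,7,12,13,14,15,20,21,22,23,28,29,30,31} = 0⊕1⊕1⊕1⊕1⊕0⊕0⊕1⊕0⊕0⊕1⊕0⊕0⊕1⊕0 = 1
p8 = XOR of data positions {9,10,11,12,13,14,15,24,25,26,27,28,29,30,31} = 1⊕1⊕0⊕1⊕1⊕0⊕0⊕1⊕1⊕1⊕1⊕0⊕0⊕1⊕0 = 1
p16 = XOR of data positions {17,18,19,20,21,22,23,24,25,26,27,28,29,30,31} = 1⊕1⊕1⊕1⊕0⊕0⊕1⊕1⊕1⊕1⊕1⊕0⊕0⊕1⊕0 = 0
Parity bits p1,p2,p4,p8,p16 = 01110

01110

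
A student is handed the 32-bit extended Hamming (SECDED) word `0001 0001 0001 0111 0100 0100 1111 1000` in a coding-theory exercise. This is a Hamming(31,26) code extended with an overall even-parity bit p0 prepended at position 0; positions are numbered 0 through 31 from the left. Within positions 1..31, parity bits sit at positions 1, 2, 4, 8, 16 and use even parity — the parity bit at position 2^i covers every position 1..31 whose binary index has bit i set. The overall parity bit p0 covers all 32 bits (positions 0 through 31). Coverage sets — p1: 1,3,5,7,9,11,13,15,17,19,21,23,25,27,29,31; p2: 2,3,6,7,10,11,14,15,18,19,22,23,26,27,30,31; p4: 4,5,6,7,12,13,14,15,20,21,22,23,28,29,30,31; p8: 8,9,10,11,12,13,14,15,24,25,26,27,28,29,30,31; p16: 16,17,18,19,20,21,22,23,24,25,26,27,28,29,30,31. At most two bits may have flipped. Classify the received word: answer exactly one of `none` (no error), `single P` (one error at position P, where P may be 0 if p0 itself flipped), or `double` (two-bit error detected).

single 27

s1: b1⊕b3⊕b5⊕b7⊕b9⊕b11⊕b13⊕b15⊕b17⊕b19⊕b21⊕b23⊕b25⊕b27⊕b29⊕b31 = 0⊕1⊕0⊕1⊕0⊕1⊕1⊕1⊕1⊕0⊕1⊕0⊕1⊕1⊕0⊕0 = 1
s2: b2⊕b3⊕b6⊕b7⊕b10⊕b11⊕b14⊕b15⊕b18⊕b19⊕b22⊕b23⊕b26⊕b27⊕b30⊕b31 = 0⊕1⊕0⊕1⊕0⊕1⊕1⊕1⊕0⊕0⊕0⊕0⊕1⊕1⊕0⊕0 = 1
s4: b4⊕b5⊕b6⊕b7⊕b12⊕b13⊕b14⊕b15⊕b20⊕b21⊕b22⊕b23⊕b28⊕b29⊕b30⊕b31 = 0⊕0⊕0⊕1⊕0⊕1⊕1⊕1⊕0⊕1⊕0⊕0⊕1⊕0⊕0⊕0 = 0
s8: b8⊕b9⊕b10⊕b11⊕b12⊕b13⊕b14⊕b15⊕b24⊕b25⊕b26⊕b27⊕b28⊕b29⊕b30⊕b31 = 0⊕0⊕0⊕1⊕0⊕1⊕1⊕1⊕1⊕1⊕1⊕1⊕1⊕0⊕0⊕0 = 1
s16: b16⊕b17⊕b18⊕b19⊕b20⊕b21⊕b22⊕b23⊕b24⊕b25⊕b26⊕b27⊕b28⊕b29⊕b30⊕b31 = 0⊕1⊕0⊕0⊕0⊕1⊕0⊕0⊕1⊕1⊕1⊕1⊕1⊕0⊕0⊕0 = 1
Syndrome (s16...s1) = 11011 → position 27.
Overall parity (XOR of all 32 bits, including p0): 0⊕0⊕0⊕1⊕0⊕0⊕0⊕1⊕0⊕0⊕0⊕1⊕0⊕1⊕1⊕1⊕0⊕1⊕0⊕0⊕0⊕1⊕0⊕0⊕1⊕1⊕1⊕1⊕1⊕0⊕0⊕0 = 1
Overall=1, syndrome position=27 → single-bit error at position 27.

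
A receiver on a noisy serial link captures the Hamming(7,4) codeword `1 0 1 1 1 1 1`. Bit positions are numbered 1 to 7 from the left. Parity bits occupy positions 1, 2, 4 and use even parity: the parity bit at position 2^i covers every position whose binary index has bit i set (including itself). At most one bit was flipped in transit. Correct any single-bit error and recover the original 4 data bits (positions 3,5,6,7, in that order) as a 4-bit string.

1111

s1: b1⊕b3⊕b5⊕b7 = 1⊕1⊕1⊕1 = 0
s2: b2⊕b3⊕b6⊕b7 = 0⊕1⊕1⊕1 = 1
s4: b4⊕b5⊕b6⊕b7 = 1⊕1⊕1⊕1 = 0
Syndrome (s4...s1) = 010 → position 2.
Flip bit 2: corrected codeword = 1111111
Data bits at positions 3,5,6,7: 1111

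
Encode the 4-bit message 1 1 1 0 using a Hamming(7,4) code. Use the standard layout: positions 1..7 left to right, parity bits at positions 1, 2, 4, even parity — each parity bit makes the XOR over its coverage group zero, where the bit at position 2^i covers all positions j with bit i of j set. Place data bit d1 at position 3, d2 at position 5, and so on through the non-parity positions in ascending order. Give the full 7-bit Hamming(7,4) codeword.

0010110

Place data bits at non-power-of-two positions: b3=1, b5=1, b6=1, b7=0.
p1 = XOR of data positions {3,5,7} = 1⊕1⊕0 = 0
p2 = XOR of data positions {3,6,7} = 1⊕1⊕0 = 0
p4 = XOR of data positions {5,6,7} = 1⊕1⊕0 = 0
Codeword b1..b7 = 0010110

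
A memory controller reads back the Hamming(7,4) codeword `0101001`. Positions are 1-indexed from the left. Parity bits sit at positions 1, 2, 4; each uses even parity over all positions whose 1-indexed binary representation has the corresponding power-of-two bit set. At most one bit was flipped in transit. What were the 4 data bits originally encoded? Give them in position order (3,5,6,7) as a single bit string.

s1: b1⊕b3⊕b5⊕b7 = 0⊕0⊕0⊕1 = 1
s2: b2⊕b3⊕b6⊕b7 = 1⊕0⊕0⊕1 = 0
s4: b4⊕b5⊕b6⊕b7 = 1⊕0⊕0⊕1 = 0
Syndrome (s4...s1) = 001 → position 1.
Flip bit 1: corrected codeword = 1101001
Data bits at positions 3,5,6,7: 0001

0001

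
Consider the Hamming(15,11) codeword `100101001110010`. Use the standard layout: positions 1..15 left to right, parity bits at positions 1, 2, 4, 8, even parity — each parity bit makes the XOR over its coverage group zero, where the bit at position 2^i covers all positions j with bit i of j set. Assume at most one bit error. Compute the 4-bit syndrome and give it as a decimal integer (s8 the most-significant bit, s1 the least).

s1: b1⊕b3⊕b5⊕b7⊕b9⊕b11⊕b13⊕b15 = 1⊕0⊕0⊕0⊕1⊕1⊕0⊕0 = 1
s2: b2⊕b3⊕b6⊕b7⊕b10⊕b11⊕b14⊕b15 = 0⊕0⊕1⊕0⊕1⊕1⊕1⊕0 = 0
s4: b4⊕b5⊕b6⊕b7⊕b12⊕b13⊕b14⊕b15 = 1⊕0⊕1⊕0⊕0⊕0⊕1⊕0 = 1
s8: b8⊕b9⊕b10⊕b11⊕b12⊕b13⊕b14⊕b15 = 0⊕1⊕1⊕1⊕0⊕0⊕1⊕0 = 0
Syndrome (s8...s1) = 0101 → position 5.

5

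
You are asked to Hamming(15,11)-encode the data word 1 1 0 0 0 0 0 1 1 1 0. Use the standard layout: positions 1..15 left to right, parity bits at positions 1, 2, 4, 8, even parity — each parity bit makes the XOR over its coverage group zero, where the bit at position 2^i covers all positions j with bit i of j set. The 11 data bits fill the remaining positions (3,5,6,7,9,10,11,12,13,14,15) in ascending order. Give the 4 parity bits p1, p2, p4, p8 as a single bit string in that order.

Place data bits at non-power-of-two positions: b3=1, b5=1, b6=0, b7=0, b9=0, b10=0, b11=0, b12=1, b13=1, b14=1, b15=0.
p1 = XOR of data positions {3,5,7,9,11,13,15} = 1⊕1⊕0⊕0⊕0⊕1⊕0 = 1
p2 = XOR of data positions {3,6,7,10,11,14,15} = 1⊕0⊕0⊕0⊕0⊕1⊕0 = 0
p4 = XOR of data positions {5,6,7,12,13,14,15} = 1⊕0⊕0⊕1⊕1⊕1⊕0 = 0
p8 = XOR of data positions {9,10,11,12,13,14,15} = 0⊕0⊕0⊕1⊕1⊕1⊕0 = 1
Parity bits p1,p2,p4,p8 = 1001

1001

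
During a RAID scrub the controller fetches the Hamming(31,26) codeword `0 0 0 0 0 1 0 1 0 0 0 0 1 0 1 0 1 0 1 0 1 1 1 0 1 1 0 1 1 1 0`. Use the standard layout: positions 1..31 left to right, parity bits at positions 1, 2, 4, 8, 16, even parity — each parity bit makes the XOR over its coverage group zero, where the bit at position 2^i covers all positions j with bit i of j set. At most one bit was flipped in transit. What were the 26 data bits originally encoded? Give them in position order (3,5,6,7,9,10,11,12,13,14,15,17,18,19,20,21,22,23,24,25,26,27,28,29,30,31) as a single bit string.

s1: b1⊕b3⊕b5⊕b7⊕b9⊕b11⊕b13⊕b15⊕b17⊕b19⊕b21⊕b23⊕b25⊕b27⊕b29⊕b31 = 0⊕0⊕0⊕0⊕0⊕0⊕1⊕1⊕1⊕1⊕1⊕1⊕1⊕0⊕1⊕0 = 0
s2: b2⊕b3⊕b6⊕b7⊕b10⊕b11⊕b14⊕b15⊕b18⊕b19⊕b22⊕b23⊕b26⊕b27⊕b30⊕b31 = 0⊕0⊕1⊕0⊕0⊕0⊕0⊕1⊕0⊕1⊕1⊕1⊕1⊕0⊕1⊕0 = 1
s4: b4⊕b5⊕b6⊕b7⊕b12⊕b13⊕b14⊕b15⊕b20⊕b21⊕b22⊕b23⊕b28⊕b29⊕b30⊕b31 = 0⊕0⊕1⊕0⊕0⊕1⊕0⊕1⊕0⊕1⊕1⊕1⊕1⊕1⊕1⊕0 = 1
s8: b8⊕b9⊕b10⊕b11⊕b12⊕b13⊕b14⊕b15⊕b24⊕b25⊕b26⊕b27⊕b28⊕b29⊕b30⊕b31 = 1⊕0⊕0⊕0⊕0⊕1⊕0⊕1⊕0⊕1⊕1⊕0⊕1⊕1⊕1⊕0 = 0
s16: b16⊕b17⊕b18⊕b19⊕b20⊕b21⊕b22⊕b23⊕b24⊕b25⊕b26⊕b27⊕b28⊕b29⊕b30⊕b31 = 0⊕1⊕0⊕1⊕0⊕1⊕1⊕1⊕0⊕1⊕1⊕0⊕1⊕1⊕1⊕0 = 0
Syndrome (s16...s1) = 00110 → position 6.
Flip bit 6: corrected codeword = 0000000100001010101011101101110
Data bits at positions 3,5,6,7,9,10,11,12,13,14,15,17,18,19,20,21,22,23,24,25,26,27,28,29,30,31: 00000000101101011101101110

00000000101101011101101110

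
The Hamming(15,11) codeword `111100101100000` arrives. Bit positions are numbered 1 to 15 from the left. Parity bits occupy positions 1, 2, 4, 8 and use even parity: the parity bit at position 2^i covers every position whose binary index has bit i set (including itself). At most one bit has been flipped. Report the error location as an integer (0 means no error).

s1: b1⊕b3⊕b5⊕b7⊕b9⊕b11⊕b13⊕b15 = 1⊕1⊕0⊕1⊕1⊕0⊕0⊕0 = 0
s2: b2⊕b3⊕b6⊕b7⊕b10⊕b11⊕b14⊕b15 = 1⊕1⊕0⊕1⊕1⊕0⊕0⊕0 = 0
s4: b4⊕b5⊕b6⊕b7⊕b12⊕b13⊕b14⊕b15 = 1⊕0⊕0⊕1⊕0⊕0⊕0⊕0 = 0
s8: b8⊕b9⊕b10⊕b11⊕b12⊕b13⊕b14⊕b15 = 0⊕1⊕1⊕0⊕0⊕0⊕0⊕0 = 0
Syndrome (s8...s1) = 0000 → position 0 (no error).

0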